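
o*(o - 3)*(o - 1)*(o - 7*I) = o^4 - 4*o^3 - 7*I*o^3 + 3*o^2 + 28*I*o^2 - 21*I*o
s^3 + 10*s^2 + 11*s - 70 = (s - 2)*(s + 5)*(s + 7)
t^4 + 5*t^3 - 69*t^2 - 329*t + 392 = (t - 8)*(t - 1)*(t + 7)^2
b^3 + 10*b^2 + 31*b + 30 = (b + 2)*(b + 3)*(b + 5)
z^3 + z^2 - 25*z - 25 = (z - 5)*(z + 1)*(z + 5)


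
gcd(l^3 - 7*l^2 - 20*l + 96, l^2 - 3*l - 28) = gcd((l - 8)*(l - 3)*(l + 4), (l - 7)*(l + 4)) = l + 4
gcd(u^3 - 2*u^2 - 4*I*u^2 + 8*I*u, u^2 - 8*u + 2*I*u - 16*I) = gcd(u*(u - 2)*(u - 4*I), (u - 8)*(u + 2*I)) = 1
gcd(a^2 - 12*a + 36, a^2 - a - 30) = a - 6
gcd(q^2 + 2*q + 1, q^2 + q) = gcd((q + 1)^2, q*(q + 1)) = q + 1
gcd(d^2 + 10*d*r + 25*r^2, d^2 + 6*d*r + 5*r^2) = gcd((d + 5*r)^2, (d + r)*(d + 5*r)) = d + 5*r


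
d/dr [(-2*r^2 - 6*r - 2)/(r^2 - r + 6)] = 2*(4*r^2 - 10*r - 19)/(r^4 - 2*r^3 + 13*r^2 - 12*r + 36)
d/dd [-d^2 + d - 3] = 1 - 2*d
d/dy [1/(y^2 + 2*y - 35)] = 2*(-y - 1)/(y^2 + 2*y - 35)^2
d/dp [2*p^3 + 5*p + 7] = 6*p^2 + 5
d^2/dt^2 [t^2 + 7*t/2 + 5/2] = 2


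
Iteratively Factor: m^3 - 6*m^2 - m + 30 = (m + 2)*(m^2 - 8*m + 15) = (m - 5)*(m + 2)*(m - 3)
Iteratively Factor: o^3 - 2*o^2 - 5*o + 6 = (o - 1)*(o^2 - o - 6) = (o - 1)*(o + 2)*(o - 3)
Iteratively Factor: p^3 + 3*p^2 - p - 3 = (p - 1)*(p^2 + 4*p + 3) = (p - 1)*(p + 1)*(p + 3)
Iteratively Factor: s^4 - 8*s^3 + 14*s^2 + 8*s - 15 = (s - 3)*(s^3 - 5*s^2 - s + 5) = (s - 3)*(s + 1)*(s^2 - 6*s + 5) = (s - 5)*(s - 3)*(s + 1)*(s - 1)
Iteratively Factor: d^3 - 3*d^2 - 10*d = (d + 2)*(d^2 - 5*d) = (d - 5)*(d + 2)*(d)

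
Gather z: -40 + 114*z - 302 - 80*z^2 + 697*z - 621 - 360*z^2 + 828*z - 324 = -440*z^2 + 1639*z - 1287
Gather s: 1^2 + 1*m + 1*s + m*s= m + s*(m + 1) + 1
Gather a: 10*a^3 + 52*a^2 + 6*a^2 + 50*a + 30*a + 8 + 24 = 10*a^3 + 58*a^2 + 80*a + 32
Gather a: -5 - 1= -6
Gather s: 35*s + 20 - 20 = 35*s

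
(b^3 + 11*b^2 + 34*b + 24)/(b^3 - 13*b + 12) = (b^2 + 7*b + 6)/(b^2 - 4*b + 3)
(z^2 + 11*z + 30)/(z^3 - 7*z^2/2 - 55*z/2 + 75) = 2*(z + 6)/(2*z^2 - 17*z + 30)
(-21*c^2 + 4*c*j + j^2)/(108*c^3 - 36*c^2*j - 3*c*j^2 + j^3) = (-7*c - j)/(36*c^2 - j^2)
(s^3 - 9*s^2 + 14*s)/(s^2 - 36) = s*(s^2 - 9*s + 14)/(s^2 - 36)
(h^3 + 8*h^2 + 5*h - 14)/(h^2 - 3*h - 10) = (h^2 + 6*h - 7)/(h - 5)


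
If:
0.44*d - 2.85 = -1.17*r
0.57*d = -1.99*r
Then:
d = 27.18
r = -7.78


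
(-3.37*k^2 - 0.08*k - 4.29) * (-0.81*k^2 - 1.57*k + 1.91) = 2.7297*k^4 + 5.3557*k^3 - 2.8362*k^2 + 6.5825*k - 8.1939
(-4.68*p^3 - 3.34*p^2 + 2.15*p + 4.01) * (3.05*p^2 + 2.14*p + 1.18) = -14.274*p^5 - 20.2022*p^4 - 6.1125*p^3 + 12.8903*p^2 + 11.1184*p + 4.7318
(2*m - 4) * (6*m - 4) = 12*m^2 - 32*m + 16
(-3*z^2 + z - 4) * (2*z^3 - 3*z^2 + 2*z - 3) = -6*z^5 + 11*z^4 - 17*z^3 + 23*z^2 - 11*z + 12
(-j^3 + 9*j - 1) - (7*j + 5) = -j^3 + 2*j - 6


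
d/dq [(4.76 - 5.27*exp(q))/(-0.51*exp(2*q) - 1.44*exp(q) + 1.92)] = (-2.6877*exp(2*q) + 4.8552*exp(q) - 3.264)*exp(q)/(0.2601*exp(4*q) + 1.4688*exp(3*q) + 0.1152*exp(2*q) - 5.5296*exp(q) + 3.6864)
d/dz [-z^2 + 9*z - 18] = 9 - 2*z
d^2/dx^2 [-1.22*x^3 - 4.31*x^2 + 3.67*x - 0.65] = -7.32*x - 8.62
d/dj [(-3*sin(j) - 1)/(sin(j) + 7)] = -20*cos(j)/(sin(j) + 7)^2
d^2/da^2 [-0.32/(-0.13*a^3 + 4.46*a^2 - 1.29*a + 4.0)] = ((2.8544 - 0.2496*a)*(0.13*a^3 - 4.46*a^2 + 1.29*a - 4.0) + 0.32*(0.39*a^2 - 8.92*a + 1.29)*(0.78*a^2 - 17.84*a + 2.58))/(0.13*a^3 - 4.46*a^2 + 1.29*a - 4.0)^3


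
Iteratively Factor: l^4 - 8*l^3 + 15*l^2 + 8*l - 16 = (l - 4)*(l^3 - 4*l^2 - l + 4) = (l - 4)^2*(l^2 - 1) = (l - 4)^2*(l - 1)*(l + 1)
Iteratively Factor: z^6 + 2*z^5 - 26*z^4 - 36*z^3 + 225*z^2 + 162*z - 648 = (z - 3)*(z^5 + 5*z^4 - 11*z^3 - 69*z^2 + 18*z + 216) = (z - 3)*(z + 3)*(z^4 + 2*z^3 - 17*z^2 - 18*z + 72) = (z - 3)^2*(z + 3)*(z^3 + 5*z^2 - 2*z - 24) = (z - 3)^2*(z - 2)*(z + 3)*(z^2 + 7*z + 12) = (z - 3)^2*(z - 2)*(z + 3)^2*(z + 4)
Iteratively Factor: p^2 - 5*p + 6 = (p - 3)*(p - 2)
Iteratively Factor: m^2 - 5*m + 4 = (m - 1)*(m - 4)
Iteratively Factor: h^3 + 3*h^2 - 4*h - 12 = (h + 2)*(h^2 + h - 6) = (h + 2)*(h + 3)*(h - 2)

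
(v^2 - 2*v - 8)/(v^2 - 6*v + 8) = (v + 2)/(v - 2)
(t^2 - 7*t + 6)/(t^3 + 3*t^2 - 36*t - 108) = (t - 1)/(t^2 + 9*t + 18)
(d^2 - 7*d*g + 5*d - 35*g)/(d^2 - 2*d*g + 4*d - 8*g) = (d^2 - 7*d*g + 5*d - 35*g)/(d^2 - 2*d*g + 4*d - 8*g)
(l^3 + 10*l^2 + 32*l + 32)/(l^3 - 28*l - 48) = (l + 4)/(l - 6)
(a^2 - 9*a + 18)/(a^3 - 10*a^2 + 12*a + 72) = (a - 3)/(a^2 - 4*a - 12)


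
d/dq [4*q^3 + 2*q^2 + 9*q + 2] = 12*q^2 + 4*q + 9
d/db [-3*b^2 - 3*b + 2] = -6*b - 3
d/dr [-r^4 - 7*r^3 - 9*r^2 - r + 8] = -4*r^3 - 21*r^2 - 18*r - 1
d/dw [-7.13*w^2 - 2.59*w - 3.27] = -14.26*w - 2.59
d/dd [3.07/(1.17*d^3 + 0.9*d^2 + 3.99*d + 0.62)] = (-10.7757*d^2 - 5.526*d - 12.2493)/(1.17*d^3 + 0.9*d^2 + 3.99*d + 0.62)^2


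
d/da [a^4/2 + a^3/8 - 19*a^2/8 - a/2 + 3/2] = 2*a^3 + 3*a^2/8 - 19*a/4 - 1/2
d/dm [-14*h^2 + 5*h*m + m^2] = 5*h + 2*m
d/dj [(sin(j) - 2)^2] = 2*(sin(j) - 2)*cos(j)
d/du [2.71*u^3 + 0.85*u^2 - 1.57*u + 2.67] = 8.13*u^2 + 1.7*u - 1.57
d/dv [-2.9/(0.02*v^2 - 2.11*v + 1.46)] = (0.116*v - 6.119)/(0.02*v^2 - 2.11*v + 1.46)^2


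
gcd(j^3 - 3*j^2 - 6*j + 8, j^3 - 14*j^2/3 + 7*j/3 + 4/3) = j^2 - 5*j + 4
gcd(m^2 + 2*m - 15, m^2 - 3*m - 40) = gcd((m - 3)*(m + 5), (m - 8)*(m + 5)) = m + 5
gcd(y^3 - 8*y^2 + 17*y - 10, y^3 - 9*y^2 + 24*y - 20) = y^2 - 7*y + 10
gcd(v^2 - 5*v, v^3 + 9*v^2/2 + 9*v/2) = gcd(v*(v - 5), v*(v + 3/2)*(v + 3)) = v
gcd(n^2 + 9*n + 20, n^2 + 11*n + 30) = n + 5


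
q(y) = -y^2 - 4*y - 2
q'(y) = -2*y - 4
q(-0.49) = -0.28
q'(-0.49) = -3.02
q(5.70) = -57.29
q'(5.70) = -15.40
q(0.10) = -2.41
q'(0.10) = -4.20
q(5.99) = -61.84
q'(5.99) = -15.98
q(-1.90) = 1.99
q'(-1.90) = -0.20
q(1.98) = -13.84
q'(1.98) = -7.96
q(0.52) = -4.35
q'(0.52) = -5.04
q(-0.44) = -0.43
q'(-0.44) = -3.12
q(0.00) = -2.00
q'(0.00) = -4.00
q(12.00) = -194.00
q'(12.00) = -28.00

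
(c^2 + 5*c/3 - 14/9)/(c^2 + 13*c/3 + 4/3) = (9*c^2 + 15*c - 14)/(3*(3*c^2 + 13*c + 4))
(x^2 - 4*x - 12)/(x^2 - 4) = (x - 6)/(x - 2)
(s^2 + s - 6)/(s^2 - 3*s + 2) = (s + 3)/(s - 1)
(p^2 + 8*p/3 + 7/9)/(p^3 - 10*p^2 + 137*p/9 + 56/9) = (3*p + 7)/(3*p^2 - 31*p + 56)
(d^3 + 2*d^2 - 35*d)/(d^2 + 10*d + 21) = d*(d - 5)/(d + 3)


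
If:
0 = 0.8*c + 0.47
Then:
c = -0.59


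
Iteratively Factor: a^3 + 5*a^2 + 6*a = (a + 2)*(a^2 + 3*a) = (a + 2)*(a + 3)*(a)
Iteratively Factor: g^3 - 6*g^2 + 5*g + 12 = (g - 3)*(g^2 - 3*g - 4) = (g - 4)*(g - 3)*(g + 1)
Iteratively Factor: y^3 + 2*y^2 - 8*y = (y)*(y^2 + 2*y - 8) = y*(y + 4)*(y - 2)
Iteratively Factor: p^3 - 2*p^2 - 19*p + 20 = (p + 4)*(p^2 - 6*p + 5) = (p - 5)*(p + 4)*(p - 1)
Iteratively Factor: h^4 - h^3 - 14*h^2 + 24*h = (h + 4)*(h^3 - 5*h^2 + 6*h) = h*(h + 4)*(h^2 - 5*h + 6) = h*(h - 3)*(h + 4)*(h - 2)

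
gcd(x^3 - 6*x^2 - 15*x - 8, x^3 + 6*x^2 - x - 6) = x + 1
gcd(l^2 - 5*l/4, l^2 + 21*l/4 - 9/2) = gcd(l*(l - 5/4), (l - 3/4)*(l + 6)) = 1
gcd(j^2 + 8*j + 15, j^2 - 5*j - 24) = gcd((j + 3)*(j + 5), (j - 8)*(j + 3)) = j + 3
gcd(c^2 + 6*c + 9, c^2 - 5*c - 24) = c + 3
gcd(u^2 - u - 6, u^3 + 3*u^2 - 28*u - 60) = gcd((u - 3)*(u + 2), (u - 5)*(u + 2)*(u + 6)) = u + 2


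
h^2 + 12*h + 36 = (h + 6)^2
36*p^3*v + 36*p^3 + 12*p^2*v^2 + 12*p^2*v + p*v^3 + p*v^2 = (6*p + v)^2*(p*v + p)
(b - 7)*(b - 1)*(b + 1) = b^3 - 7*b^2 - b + 7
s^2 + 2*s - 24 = (s - 4)*(s + 6)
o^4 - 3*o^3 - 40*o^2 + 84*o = o*(o - 7)*(o - 2)*(o + 6)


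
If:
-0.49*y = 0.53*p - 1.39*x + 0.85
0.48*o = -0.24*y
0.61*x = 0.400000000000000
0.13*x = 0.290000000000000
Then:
No Solution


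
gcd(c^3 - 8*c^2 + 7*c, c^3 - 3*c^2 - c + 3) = c - 1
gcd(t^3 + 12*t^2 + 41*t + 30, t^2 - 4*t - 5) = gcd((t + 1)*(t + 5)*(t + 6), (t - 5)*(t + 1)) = t + 1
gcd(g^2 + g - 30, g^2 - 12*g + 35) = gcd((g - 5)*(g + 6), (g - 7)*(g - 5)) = g - 5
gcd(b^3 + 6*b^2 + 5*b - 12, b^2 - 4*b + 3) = b - 1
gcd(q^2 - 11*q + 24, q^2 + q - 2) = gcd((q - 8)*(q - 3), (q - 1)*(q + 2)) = 1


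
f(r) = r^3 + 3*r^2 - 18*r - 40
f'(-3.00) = -9.00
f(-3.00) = 14.00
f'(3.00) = 27.00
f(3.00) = -40.00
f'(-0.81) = -20.89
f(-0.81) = -23.98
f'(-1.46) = -20.37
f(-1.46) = -10.44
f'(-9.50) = 195.75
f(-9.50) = -455.62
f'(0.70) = -12.33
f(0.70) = -50.79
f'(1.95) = 5.11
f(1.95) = -56.28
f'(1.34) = -4.57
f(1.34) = -56.33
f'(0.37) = -15.37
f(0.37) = -46.20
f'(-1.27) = -20.78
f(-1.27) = -14.35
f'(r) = 3*r^2 + 6*r - 18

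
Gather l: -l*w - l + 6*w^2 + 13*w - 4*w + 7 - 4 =l*(-w - 1) + 6*w^2 + 9*w + 3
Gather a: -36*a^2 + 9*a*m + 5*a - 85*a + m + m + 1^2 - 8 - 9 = -36*a^2 + a*(9*m - 80) + 2*m - 16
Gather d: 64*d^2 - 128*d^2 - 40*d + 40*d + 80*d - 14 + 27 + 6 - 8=-64*d^2 + 80*d + 11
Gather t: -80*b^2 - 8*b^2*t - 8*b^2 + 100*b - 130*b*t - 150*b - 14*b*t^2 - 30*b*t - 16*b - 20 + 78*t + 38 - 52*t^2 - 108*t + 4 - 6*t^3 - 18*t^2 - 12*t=-88*b^2 - 66*b - 6*t^3 + t^2*(-14*b - 70) + t*(-8*b^2 - 160*b - 42) + 22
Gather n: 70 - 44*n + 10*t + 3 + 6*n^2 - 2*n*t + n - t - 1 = 6*n^2 + n*(-2*t - 43) + 9*t + 72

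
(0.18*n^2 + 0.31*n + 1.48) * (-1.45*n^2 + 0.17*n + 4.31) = -0.261*n^4 - 0.4189*n^3 - 1.3175*n^2 + 1.5877*n + 6.3788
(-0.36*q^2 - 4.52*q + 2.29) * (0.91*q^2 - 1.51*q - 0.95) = -0.3276*q^4 - 3.5696*q^3 + 9.2511*q^2 + 0.8361*q - 2.1755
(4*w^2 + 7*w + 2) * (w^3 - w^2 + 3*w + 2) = 4*w^5 + 3*w^4 + 7*w^3 + 27*w^2 + 20*w + 4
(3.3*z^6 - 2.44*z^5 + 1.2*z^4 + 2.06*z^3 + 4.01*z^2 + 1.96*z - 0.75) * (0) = 0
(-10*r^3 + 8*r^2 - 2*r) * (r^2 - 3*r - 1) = -10*r^5 + 38*r^4 - 16*r^3 - 2*r^2 + 2*r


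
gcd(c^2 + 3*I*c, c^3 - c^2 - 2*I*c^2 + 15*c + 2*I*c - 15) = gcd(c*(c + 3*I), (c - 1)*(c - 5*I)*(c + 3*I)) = c + 3*I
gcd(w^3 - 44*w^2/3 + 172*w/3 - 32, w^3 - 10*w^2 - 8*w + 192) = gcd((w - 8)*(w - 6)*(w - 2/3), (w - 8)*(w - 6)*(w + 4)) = w^2 - 14*w + 48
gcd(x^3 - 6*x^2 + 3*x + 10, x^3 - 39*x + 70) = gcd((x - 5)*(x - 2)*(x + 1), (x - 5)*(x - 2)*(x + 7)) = x^2 - 7*x + 10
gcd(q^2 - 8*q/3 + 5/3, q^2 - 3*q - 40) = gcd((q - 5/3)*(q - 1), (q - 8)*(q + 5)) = 1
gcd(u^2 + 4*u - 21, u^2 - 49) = u + 7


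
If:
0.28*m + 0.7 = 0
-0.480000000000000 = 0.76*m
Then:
No Solution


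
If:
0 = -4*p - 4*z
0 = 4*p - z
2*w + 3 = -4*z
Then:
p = 0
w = -3/2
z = 0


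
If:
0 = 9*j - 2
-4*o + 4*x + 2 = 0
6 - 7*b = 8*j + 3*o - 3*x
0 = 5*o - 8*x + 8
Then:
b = 7/18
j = 2/9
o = 4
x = 7/2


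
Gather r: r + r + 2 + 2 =2*r + 4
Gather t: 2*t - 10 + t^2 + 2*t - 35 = t^2 + 4*t - 45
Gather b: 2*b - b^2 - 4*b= -b^2 - 2*b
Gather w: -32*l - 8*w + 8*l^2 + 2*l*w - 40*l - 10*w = 8*l^2 - 72*l + w*(2*l - 18)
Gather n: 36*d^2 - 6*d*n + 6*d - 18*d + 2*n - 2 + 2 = 36*d^2 - 12*d + n*(2 - 6*d)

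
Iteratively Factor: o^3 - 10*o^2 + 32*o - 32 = (o - 2)*(o^2 - 8*o + 16) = (o - 4)*(o - 2)*(o - 4)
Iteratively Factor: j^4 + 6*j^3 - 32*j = (j - 2)*(j^3 + 8*j^2 + 16*j) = (j - 2)*(j + 4)*(j^2 + 4*j) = j*(j - 2)*(j + 4)*(j + 4)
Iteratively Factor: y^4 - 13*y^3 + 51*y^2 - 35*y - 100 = (y - 5)*(y^3 - 8*y^2 + 11*y + 20) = (y - 5)*(y + 1)*(y^2 - 9*y + 20) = (y - 5)*(y - 4)*(y + 1)*(y - 5)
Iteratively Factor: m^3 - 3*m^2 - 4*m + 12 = (m - 3)*(m^2 - 4) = (m - 3)*(m + 2)*(m - 2)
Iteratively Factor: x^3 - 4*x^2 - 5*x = (x)*(x^2 - 4*x - 5) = x*(x + 1)*(x - 5)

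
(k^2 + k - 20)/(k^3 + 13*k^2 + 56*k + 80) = (k - 4)/(k^2 + 8*k + 16)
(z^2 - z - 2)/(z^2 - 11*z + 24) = (z^2 - z - 2)/(z^2 - 11*z + 24)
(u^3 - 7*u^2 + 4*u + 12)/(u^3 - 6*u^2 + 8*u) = (u^2 - 5*u - 6)/(u*(u - 4))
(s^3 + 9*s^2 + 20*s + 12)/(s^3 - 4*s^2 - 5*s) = (s^2 + 8*s + 12)/(s*(s - 5))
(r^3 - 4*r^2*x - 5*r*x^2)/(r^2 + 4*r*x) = (r^2 - 4*r*x - 5*x^2)/(r + 4*x)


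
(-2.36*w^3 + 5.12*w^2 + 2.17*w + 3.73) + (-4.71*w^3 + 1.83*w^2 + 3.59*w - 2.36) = -7.07*w^3 + 6.95*w^2 + 5.76*w + 1.37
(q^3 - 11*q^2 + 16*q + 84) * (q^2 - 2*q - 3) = q^5 - 13*q^4 + 35*q^3 + 85*q^2 - 216*q - 252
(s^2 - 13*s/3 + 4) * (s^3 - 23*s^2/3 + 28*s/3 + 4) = s^5 - 12*s^4 + 419*s^3/9 - 604*s^2/9 + 20*s + 16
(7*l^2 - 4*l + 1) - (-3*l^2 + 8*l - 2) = 10*l^2 - 12*l + 3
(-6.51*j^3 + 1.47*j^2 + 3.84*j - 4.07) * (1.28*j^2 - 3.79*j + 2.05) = -8.3328*j^5 + 26.5545*j^4 - 14.0016*j^3 - 16.7497*j^2 + 23.2973*j - 8.3435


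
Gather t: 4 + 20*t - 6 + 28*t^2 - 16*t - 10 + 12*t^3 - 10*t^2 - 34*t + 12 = 12*t^3 + 18*t^2 - 30*t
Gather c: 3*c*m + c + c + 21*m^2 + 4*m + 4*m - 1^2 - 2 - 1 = c*(3*m + 2) + 21*m^2 + 8*m - 4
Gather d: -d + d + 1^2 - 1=0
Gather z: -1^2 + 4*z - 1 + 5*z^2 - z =5*z^2 + 3*z - 2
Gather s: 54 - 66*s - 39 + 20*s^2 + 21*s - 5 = 20*s^2 - 45*s + 10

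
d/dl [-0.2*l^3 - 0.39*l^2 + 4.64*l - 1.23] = -0.6*l^2 - 0.78*l + 4.64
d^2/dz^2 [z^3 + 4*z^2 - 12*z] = 6*z + 8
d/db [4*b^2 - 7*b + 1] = 8*b - 7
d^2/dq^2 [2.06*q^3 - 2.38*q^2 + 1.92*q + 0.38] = 12.36*q - 4.76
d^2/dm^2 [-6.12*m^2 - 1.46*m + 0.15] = -12.2400000000000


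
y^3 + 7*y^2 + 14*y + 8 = (y + 1)*(y + 2)*(y + 4)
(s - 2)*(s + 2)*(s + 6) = s^3 + 6*s^2 - 4*s - 24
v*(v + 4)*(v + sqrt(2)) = v^3 + sqrt(2)*v^2 + 4*v^2 + 4*sqrt(2)*v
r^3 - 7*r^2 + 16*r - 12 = (r - 3)*(r - 2)^2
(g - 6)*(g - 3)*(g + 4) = g^3 - 5*g^2 - 18*g + 72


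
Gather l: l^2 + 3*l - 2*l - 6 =l^2 + l - 6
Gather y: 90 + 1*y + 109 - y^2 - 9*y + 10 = -y^2 - 8*y + 209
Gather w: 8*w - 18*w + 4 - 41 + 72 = 35 - 10*w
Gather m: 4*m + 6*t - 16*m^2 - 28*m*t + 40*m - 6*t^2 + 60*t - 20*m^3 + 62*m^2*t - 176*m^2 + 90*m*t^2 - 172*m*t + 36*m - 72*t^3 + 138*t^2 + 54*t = -20*m^3 + m^2*(62*t - 192) + m*(90*t^2 - 200*t + 80) - 72*t^3 + 132*t^2 + 120*t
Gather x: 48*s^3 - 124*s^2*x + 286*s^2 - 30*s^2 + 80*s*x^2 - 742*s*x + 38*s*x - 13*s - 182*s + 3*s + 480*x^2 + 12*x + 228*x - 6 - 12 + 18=48*s^3 + 256*s^2 - 192*s + x^2*(80*s + 480) + x*(-124*s^2 - 704*s + 240)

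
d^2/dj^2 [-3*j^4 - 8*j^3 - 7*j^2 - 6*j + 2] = -36*j^2 - 48*j - 14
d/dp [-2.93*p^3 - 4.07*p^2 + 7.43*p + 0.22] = -8.79*p^2 - 8.14*p + 7.43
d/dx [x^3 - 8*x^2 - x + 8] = 3*x^2 - 16*x - 1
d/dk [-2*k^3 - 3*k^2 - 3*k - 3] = -6*k^2 - 6*k - 3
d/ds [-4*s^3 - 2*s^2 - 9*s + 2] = -12*s^2 - 4*s - 9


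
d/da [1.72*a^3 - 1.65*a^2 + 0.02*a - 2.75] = 5.16*a^2 - 3.3*a + 0.02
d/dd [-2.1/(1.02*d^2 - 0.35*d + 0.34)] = (4.284*d - 0.735)/(1.02*d^2 - 0.35*d + 0.34)^2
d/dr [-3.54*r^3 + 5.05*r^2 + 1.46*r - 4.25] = -10.62*r^2 + 10.1*r + 1.46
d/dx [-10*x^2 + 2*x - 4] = 2 - 20*x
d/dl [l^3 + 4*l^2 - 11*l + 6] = 3*l^2 + 8*l - 11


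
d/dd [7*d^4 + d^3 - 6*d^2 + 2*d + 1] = 28*d^3 + 3*d^2 - 12*d + 2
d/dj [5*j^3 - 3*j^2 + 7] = 3*j*(5*j - 2)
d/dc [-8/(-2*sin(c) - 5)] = -16*cos(c)/(2*sin(c) + 5)^2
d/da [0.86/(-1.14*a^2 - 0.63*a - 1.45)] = (1.9608*a + 0.5418)/(1.14*a^2 + 0.63*a + 1.45)^2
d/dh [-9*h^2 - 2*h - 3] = -18*h - 2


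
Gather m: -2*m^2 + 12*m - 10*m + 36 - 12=-2*m^2 + 2*m + 24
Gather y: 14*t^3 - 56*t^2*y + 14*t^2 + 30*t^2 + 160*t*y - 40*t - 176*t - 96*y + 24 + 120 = 14*t^3 + 44*t^2 - 216*t + y*(-56*t^2 + 160*t - 96) + 144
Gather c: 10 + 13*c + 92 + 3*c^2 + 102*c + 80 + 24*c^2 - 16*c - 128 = 27*c^2 + 99*c + 54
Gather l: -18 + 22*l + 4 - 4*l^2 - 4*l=-4*l^2 + 18*l - 14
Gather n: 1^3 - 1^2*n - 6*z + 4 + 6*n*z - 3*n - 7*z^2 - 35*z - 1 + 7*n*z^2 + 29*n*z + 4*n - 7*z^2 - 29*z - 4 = n*(7*z^2 + 35*z) - 14*z^2 - 70*z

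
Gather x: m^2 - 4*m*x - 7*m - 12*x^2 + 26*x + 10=m^2 - 7*m - 12*x^2 + x*(26 - 4*m) + 10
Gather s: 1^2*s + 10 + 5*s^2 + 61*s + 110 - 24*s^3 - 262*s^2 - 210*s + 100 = -24*s^3 - 257*s^2 - 148*s + 220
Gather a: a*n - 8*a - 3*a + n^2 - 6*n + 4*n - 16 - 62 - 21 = a*(n - 11) + n^2 - 2*n - 99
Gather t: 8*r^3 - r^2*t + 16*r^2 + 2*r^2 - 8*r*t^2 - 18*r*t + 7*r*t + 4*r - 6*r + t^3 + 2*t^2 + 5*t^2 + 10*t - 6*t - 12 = 8*r^3 + 18*r^2 - 2*r + t^3 + t^2*(7 - 8*r) + t*(-r^2 - 11*r + 4) - 12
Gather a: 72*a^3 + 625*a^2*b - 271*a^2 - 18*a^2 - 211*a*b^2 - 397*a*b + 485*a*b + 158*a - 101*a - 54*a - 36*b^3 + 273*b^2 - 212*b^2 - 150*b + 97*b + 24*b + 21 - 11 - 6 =72*a^3 + a^2*(625*b - 289) + a*(-211*b^2 + 88*b + 3) - 36*b^3 + 61*b^2 - 29*b + 4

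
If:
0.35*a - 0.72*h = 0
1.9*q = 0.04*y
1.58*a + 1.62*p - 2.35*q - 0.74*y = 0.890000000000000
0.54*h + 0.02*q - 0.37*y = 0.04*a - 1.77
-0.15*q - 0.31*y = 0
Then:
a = -7.96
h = -3.87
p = 8.31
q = 0.00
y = 0.00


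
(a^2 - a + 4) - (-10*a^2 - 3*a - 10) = 11*a^2 + 2*a + 14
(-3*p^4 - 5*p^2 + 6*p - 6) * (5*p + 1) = -15*p^5 - 3*p^4 - 25*p^3 + 25*p^2 - 24*p - 6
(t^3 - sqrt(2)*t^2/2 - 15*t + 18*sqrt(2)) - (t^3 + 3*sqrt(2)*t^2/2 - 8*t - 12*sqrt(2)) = -2*sqrt(2)*t^2 - 7*t + 30*sqrt(2)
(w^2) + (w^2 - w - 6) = 2*w^2 - w - 6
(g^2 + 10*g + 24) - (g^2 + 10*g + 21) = 3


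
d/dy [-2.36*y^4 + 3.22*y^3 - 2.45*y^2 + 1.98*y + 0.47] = -9.44*y^3 + 9.66*y^2 - 4.9*y + 1.98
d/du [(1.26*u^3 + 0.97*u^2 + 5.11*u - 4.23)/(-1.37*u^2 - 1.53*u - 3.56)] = (-1.7262*u^4 - 3.8556*u^3 - 7.9402*u^2 - 18.4966*u - 24.6635)/(1.8769*u^4 + 4.1922*u^3 + 12.0953*u^2 + 10.8936*u + 12.6736)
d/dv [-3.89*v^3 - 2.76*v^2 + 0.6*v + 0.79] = -11.67*v^2 - 5.52*v + 0.6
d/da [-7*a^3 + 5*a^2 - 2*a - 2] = -21*a^2 + 10*a - 2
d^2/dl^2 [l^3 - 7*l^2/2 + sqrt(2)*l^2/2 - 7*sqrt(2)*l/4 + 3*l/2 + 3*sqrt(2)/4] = 6*l - 7 + sqrt(2)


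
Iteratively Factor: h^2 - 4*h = (h - 4)*(h)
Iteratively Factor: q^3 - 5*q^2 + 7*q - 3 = (q - 1)*(q^2 - 4*q + 3) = (q - 1)^2*(q - 3)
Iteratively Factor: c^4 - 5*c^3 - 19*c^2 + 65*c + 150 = (c + 3)*(c^3 - 8*c^2 + 5*c + 50) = (c - 5)*(c + 3)*(c^2 - 3*c - 10) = (c - 5)*(c + 2)*(c + 3)*(c - 5)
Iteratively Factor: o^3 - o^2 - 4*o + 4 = (o + 2)*(o^2 - 3*o + 2) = (o - 2)*(o + 2)*(o - 1)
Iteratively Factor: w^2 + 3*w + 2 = (w + 1)*(w + 2)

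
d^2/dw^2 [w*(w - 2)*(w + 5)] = 6*w + 6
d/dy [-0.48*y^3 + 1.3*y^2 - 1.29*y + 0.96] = -1.44*y^2 + 2.6*y - 1.29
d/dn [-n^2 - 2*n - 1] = -2*n - 2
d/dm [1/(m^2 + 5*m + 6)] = (-2*m - 5)/(m^2 + 5*m + 6)^2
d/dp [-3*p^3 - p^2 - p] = -9*p^2 - 2*p - 1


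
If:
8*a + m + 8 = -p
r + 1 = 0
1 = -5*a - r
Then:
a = 0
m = -p - 8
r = -1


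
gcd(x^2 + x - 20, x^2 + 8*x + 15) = x + 5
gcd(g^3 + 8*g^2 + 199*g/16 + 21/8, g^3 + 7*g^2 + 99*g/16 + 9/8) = g^2 + 25*g/4 + 3/2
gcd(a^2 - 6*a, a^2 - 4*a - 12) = a - 6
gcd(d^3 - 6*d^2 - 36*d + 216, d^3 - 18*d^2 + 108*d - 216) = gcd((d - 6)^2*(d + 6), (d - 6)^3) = d^2 - 12*d + 36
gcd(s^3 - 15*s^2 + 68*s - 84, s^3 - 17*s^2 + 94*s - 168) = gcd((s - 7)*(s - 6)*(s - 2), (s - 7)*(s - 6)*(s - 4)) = s^2 - 13*s + 42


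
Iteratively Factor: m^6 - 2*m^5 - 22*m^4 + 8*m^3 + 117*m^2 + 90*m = (m - 3)*(m^5 + m^4 - 19*m^3 - 49*m^2 - 30*m) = (m - 3)*(m + 3)*(m^4 - 2*m^3 - 13*m^2 - 10*m) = (m - 5)*(m - 3)*(m + 3)*(m^3 + 3*m^2 + 2*m) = m*(m - 5)*(m - 3)*(m + 3)*(m^2 + 3*m + 2) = m*(m - 5)*(m - 3)*(m + 2)*(m + 3)*(m + 1)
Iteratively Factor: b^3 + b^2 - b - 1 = (b + 1)*(b^2 - 1) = (b - 1)*(b + 1)*(b + 1)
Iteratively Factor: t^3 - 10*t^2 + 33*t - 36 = (t - 4)*(t^2 - 6*t + 9) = (t - 4)*(t - 3)*(t - 3)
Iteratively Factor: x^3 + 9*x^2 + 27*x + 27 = (x + 3)*(x^2 + 6*x + 9) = (x + 3)^2*(x + 3)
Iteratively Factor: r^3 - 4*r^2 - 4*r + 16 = (r - 4)*(r^2 - 4) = (r - 4)*(r - 2)*(r + 2)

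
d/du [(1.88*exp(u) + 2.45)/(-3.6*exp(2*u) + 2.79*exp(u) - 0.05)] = (6.768*exp(2*u) + 17.64*exp(u) - 6.9295)*exp(u)/(12.96*exp(4*u) - 20.088*exp(3*u) + 8.1441*exp(2*u) - 0.279*exp(u) + 0.0025)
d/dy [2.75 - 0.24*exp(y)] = -0.24*exp(y)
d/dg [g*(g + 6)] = 2*g + 6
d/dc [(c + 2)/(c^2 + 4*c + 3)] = (c^2 + 4*c - 2*(c + 2)^2 + 3)/(c^2 + 4*c + 3)^2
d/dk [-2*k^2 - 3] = -4*k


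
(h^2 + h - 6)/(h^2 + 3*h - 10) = (h + 3)/(h + 5)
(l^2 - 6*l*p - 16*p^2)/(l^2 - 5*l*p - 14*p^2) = (-l + 8*p)/(-l + 7*p)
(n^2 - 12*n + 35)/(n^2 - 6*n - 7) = (n - 5)/(n + 1)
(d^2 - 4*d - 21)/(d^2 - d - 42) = (d + 3)/(d + 6)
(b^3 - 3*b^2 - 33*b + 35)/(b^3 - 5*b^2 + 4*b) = (b^2 - 2*b - 35)/(b*(b - 4))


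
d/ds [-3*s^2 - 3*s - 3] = -6*s - 3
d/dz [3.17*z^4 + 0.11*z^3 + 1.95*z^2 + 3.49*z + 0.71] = 12.68*z^3 + 0.33*z^2 + 3.9*z + 3.49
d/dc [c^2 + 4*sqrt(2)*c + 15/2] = 2*c + 4*sqrt(2)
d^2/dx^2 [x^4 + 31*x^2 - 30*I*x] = 12*x^2 + 62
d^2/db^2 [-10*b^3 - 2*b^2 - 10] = -60*b - 4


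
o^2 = o^2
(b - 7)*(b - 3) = b^2 - 10*b + 21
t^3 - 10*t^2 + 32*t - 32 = (t - 4)^2*(t - 2)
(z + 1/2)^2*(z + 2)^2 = z^4 + 5*z^3 + 33*z^2/4 + 5*z + 1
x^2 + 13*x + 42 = (x + 6)*(x + 7)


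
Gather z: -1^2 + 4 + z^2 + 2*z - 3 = z^2 + 2*z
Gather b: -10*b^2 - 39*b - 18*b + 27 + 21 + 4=-10*b^2 - 57*b + 52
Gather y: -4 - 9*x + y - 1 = -9*x + y - 5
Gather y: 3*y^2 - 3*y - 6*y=3*y^2 - 9*y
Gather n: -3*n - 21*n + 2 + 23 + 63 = 88 - 24*n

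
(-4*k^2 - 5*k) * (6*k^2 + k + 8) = -24*k^4 - 34*k^3 - 37*k^2 - 40*k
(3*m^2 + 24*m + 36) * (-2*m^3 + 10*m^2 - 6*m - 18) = -6*m^5 - 18*m^4 + 150*m^3 + 162*m^2 - 648*m - 648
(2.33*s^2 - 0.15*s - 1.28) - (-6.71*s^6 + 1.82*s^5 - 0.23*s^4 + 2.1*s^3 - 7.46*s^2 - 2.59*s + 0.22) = 6.71*s^6 - 1.82*s^5 + 0.23*s^4 - 2.1*s^3 + 9.79*s^2 + 2.44*s - 1.5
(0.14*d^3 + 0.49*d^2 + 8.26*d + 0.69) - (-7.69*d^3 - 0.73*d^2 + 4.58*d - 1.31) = 7.83*d^3 + 1.22*d^2 + 3.68*d + 2.0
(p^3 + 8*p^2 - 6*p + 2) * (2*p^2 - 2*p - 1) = 2*p^5 + 14*p^4 - 29*p^3 + 8*p^2 + 2*p - 2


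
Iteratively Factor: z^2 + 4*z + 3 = (z + 3)*(z + 1)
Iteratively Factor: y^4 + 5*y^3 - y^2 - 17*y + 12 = (y - 1)*(y^3 + 6*y^2 + 5*y - 12) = (y - 1)^2*(y^2 + 7*y + 12) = (y - 1)^2*(y + 3)*(y + 4)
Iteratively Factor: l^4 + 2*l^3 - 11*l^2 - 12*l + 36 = (l - 2)*(l^3 + 4*l^2 - 3*l - 18) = (l - 2)*(l + 3)*(l^2 + l - 6) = (l - 2)*(l + 3)^2*(l - 2)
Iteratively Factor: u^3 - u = (u + 1)*(u^2 - u) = (u - 1)*(u + 1)*(u)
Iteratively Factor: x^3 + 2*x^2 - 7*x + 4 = (x - 1)*(x^2 + 3*x - 4) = (x - 1)*(x + 4)*(x - 1)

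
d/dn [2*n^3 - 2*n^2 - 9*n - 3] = 6*n^2 - 4*n - 9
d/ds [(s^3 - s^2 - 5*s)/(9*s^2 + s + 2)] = (9*s^4 + 2*s^3 + 50*s^2 - 4*s - 10)/(81*s^4 + 18*s^3 + 37*s^2 + 4*s + 4)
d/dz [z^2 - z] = 2*z - 1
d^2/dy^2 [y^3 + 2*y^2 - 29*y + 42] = 6*y + 4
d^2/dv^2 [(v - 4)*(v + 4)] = 2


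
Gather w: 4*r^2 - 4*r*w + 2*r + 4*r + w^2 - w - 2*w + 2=4*r^2 + 6*r + w^2 + w*(-4*r - 3) + 2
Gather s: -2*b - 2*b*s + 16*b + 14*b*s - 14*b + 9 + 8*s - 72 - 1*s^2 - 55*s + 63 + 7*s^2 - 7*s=6*s^2 + s*(12*b - 54)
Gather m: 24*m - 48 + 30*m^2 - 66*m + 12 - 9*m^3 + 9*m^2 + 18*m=-9*m^3 + 39*m^2 - 24*m - 36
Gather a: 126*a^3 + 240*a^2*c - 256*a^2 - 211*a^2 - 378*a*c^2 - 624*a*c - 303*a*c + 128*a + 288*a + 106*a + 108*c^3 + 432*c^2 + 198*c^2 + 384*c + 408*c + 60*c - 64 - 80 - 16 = 126*a^3 + a^2*(240*c - 467) + a*(-378*c^2 - 927*c + 522) + 108*c^3 + 630*c^2 + 852*c - 160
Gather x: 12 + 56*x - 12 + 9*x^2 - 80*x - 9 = 9*x^2 - 24*x - 9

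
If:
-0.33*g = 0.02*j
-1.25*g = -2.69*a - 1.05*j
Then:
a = -0.418497240058578*j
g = -0.0606060606060606*j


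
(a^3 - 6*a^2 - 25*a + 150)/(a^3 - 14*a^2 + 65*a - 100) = (a^2 - a - 30)/(a^2 - 9*a + 20)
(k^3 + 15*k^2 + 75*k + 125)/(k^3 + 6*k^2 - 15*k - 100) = (k + 5)/(k - 4)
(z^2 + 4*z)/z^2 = (z + 4)/z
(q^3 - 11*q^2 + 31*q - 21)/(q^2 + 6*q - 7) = (q^2 - 10*q + 21)/(q + 7)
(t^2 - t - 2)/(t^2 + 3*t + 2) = (t - 2)/(t + 2)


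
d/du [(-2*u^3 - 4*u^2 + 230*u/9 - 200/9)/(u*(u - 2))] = 2*(-9*u^4 + 36*u^3 - 79*u^2 + 200*u - 200)/(9*u^2*(u^2 - 4*u + 4))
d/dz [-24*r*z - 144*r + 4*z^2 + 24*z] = -24*r + 8*z + 24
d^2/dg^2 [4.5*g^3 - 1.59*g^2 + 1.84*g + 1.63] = 27.0*g - 3.18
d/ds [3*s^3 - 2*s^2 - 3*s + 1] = 9*s^2 - 4*s - 3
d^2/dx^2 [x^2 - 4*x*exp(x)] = -4*x*exp(x) - 8*exp(x) + 2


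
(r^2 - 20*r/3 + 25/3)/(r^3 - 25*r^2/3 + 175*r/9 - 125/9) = 3/(3*r - 5)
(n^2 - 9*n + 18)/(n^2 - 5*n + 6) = (n - 6)/(n - 2)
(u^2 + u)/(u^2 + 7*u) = (u + 1)/(u + 7)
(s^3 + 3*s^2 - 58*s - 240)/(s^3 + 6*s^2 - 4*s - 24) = (s^2 - 3*s - 40)/(s^2 - 4)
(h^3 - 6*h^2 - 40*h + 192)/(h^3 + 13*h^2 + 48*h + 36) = (h^2 - 12*h + 32)/(h^2 + 7*h + 6)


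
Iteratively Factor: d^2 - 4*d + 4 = (d - 2)*(d - 2)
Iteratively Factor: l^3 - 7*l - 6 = (l + 2)*(l^2 - 2*l - 3) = (l + 1)*(l + 2)*(l - 3)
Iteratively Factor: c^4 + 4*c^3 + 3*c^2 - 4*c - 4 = (c - 1)*(c^3 + 5*c^2 + 8*c + 4) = (c - 1)*(c + 2)*(c^2 + 3*c + 2) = (c - 1)*(c + 2)^2*(c + 1)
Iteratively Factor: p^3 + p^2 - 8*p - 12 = (p - 3)*(p^2 + 4*p + 4) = (p - 3)*(p + 2)*(p + 2)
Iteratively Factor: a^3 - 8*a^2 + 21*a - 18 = (a - 3)*(a^2 - 5*a + 6) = (a - 3)*(a - 2)*(a - 3)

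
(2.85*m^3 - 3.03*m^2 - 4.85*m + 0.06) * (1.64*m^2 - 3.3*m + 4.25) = 4.674*m^5 - 14.3742*m^4 + 14.1575*m^3 + 3.2259*m^2 - 20.8105*m + 0.255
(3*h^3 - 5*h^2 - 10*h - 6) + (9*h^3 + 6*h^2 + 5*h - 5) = 12*h^3 + h^2 - 5*h - 11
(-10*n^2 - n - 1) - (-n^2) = -9*n^2 - n - 1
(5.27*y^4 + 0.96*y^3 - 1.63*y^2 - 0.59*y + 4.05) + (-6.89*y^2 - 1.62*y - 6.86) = 5.27*y^4 + 0.96*y^3 - 8.52*y^2 - 2.21*y - 2.81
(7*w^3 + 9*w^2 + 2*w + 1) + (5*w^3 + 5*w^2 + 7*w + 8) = 12*w^3 + 14*w^2 + 9*w + 9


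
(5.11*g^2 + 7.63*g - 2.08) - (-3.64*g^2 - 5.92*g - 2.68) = 8.75*g^2 + 13.55*g + 0.6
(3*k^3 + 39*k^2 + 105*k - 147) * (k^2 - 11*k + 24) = 3*k^5 + 6*k^4 - 252*k^3 - 366*k^2 + 4137*k - 3528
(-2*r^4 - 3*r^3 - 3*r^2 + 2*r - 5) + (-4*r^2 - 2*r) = -2*r^4 - 3*r^3 - 7*r^2 - 5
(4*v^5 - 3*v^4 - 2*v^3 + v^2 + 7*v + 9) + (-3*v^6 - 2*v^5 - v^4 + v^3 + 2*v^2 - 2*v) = -3*v^6 + 2*v^5 - 4*v^4 - v^3 + 3*v^2 + 5*v + 9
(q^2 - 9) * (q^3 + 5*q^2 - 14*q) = q^5 + 5*q^4 - 23*q^3 - 45*q^2 + 126*q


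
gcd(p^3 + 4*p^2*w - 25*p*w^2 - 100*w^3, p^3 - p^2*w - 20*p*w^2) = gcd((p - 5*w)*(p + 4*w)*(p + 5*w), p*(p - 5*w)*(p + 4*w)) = p^2 - p*w - 20*w^2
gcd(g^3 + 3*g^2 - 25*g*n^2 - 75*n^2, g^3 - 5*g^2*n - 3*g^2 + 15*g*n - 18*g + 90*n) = g^2 - 5*g*n + 3*g - 15*n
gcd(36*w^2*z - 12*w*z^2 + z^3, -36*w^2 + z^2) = -6*w + z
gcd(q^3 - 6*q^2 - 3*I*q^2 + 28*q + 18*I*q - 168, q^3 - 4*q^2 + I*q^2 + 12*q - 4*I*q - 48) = q + 4*I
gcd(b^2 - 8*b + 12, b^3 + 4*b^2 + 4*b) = 1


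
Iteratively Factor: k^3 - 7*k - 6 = (k - 3)*(k^2 + 3*k + 2) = (k - 3)*(k + 2)*(k + 1)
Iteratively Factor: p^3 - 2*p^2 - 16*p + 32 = (p + 4)*(p^2 - 6*p + 8) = (p - 4)*(p + 4)*(p - 2)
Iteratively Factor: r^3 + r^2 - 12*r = (r)*(r^2 + r - 12) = r*(r + 4)*(r - 3)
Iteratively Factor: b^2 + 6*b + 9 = (b + 3)*(b + 3)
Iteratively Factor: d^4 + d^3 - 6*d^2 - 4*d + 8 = (d - 1)*(d^3 + 2*d^2 - 4*d - 8) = (d - 1)*(d + 2)*(d^2 - 4) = (d - 2)*(d - 1)*(d + 2)*(d + 2)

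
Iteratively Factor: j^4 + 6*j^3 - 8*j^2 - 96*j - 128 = (j + 4)*(j^3 + 2*j^2 - 16*j - 32) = (j + 2)*(j + 4)*(j^2 - 16) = (j - 4)*(j + 2)*(j + 4)*(j + 4)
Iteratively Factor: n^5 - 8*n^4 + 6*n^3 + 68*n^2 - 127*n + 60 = (n + 3)*(n^4 - 11*n^3 + 39*n^2 - 49*n + 20) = (n - 1)*(n + 3)*(n^3 - 10*n^2 + 29*n - 20) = (n - 5)*(n - 1)*(n + 3)*(n^2 - 5*n + 4) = (n - 5)*(n - 4)*(n - 1)*(n + 3)*(n - 1)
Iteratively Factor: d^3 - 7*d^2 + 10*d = (d)*(d^2 - 7*d + 10) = d*(d - 2)*(d - 5)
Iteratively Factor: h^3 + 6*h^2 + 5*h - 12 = (h - 1)*(h^2 + 7*h + 12) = (h - 1)*(h + 3)*(h + 4)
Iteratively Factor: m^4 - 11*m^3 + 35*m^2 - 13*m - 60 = (m - 3)*(m^3 - 8*m^2 + 11*m + 20) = (m - 4)*(m - 3)*(m^2 - 4*m - 5) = (m - 4)*(m - 3)*(m + 1)*(m - 5)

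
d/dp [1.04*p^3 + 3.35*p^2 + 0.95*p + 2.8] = 3.12*p^2 + 6.7*p + 0.95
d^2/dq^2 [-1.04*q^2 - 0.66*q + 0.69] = -2.08000000000000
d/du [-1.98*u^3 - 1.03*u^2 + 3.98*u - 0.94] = -5.94*u^2 - 2.06*u + 3.98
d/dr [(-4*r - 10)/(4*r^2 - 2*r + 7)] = 16*(r^2 + 5*r - 3)/(16*r^4 - 16*r^3 + 60*r^2 - 28*r + 49)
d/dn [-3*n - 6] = -3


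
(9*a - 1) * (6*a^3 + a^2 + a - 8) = 54*a^4 + 3*a^3 + 8*a^2 - 73*a + 8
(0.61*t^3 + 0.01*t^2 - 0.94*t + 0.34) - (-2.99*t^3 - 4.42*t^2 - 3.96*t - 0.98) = 3.6*t^3 + 4.43*t^2 + 3.02*t + 1.32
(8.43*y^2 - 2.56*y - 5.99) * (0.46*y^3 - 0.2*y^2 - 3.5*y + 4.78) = 3.8778*y^5 - 2.8636*y^4 - 31.7484*y^3 + 50.4534*y^2 + 8.7282*y - 28.6322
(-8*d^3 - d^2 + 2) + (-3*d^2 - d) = -8*d^3 - 4*d^2 - d + 2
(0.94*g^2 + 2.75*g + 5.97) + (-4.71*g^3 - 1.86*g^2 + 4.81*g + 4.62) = -4.71*g^3 - 0.92*g^2 + 7.56*g + 10.59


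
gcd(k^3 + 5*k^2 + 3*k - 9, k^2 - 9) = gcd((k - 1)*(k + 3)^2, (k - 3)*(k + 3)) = k + 3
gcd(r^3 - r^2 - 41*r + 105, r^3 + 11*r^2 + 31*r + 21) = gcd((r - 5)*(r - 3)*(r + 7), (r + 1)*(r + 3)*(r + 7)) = r + 7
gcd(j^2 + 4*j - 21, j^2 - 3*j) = j - 3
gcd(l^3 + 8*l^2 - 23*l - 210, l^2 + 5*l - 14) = l + 7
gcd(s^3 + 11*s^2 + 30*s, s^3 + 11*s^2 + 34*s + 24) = s + 6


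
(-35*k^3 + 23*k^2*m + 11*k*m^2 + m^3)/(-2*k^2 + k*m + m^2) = (35*k^2 + 12*k*m + m^2)/(2*k + m)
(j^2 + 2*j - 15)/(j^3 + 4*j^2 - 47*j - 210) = (j - 3)/(j^2 - j - 42)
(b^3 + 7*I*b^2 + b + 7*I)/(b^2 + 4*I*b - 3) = (b^2 + 6*I*b + 7)/(b + 3*I)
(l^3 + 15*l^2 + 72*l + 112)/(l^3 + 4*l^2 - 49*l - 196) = (l + 4)/(l - 7)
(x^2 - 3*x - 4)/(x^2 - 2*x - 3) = (x - 4)/(x - 3)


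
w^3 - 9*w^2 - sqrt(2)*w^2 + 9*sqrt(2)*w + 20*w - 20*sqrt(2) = (w - 5)*(w - 4)*(w - sqrt(2))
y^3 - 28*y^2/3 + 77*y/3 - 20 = (y - 5)*(y - 3)*(y - 4/3)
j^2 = j^2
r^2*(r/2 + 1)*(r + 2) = r^4/2 + 2*r^3 + 2*r^2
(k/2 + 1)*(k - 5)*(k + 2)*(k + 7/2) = k^4/2 + 5*k^3/4 - 39*k^2/4 - 38*k - 35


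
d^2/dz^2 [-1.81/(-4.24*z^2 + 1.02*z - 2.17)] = (-65.078912*z^2 + 15.655776*z + 1.81*(8.48*z - 1.02)*(16.96*z - 2.04) - 33.306896)/(4.24*z^2 - 1.02*z + 2.17)^3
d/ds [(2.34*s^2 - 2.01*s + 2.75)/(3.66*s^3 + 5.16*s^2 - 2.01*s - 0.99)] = (-8.5644*s^4 + 14.7132*s^3 - 24.5268*s^2 - 33.0132*s + 7.5174)/(13.3956*s^6 + 37.7712*s^5 + 11.9124*s^4 - 27.99*s^3 - 6.1767*s^2 + 3.9798*s + 0.9801)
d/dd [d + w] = 1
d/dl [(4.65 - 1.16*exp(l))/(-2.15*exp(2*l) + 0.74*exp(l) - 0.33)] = (-2.494*exp(2*l) + 19.995*exp(l) - 3.0582)*exp(l)/(4.6225*exp(4*l) - 3.182*exp(3*l) + 1.9666*exp(2*l) - 0.4884*exp(l) + 0.1089)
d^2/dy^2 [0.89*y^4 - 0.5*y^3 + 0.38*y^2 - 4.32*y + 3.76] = 10.68*y^2 - 3.0*y + 0.76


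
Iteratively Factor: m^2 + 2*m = (m + 2)*(m)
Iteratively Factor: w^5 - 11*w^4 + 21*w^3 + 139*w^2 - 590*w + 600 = (w + 4)*(w^4 - 15*w^3 + 81*w^2 - 185*w + 150) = (w - 5)*(w + 4)*(w^3 - 10*w^2 + 31*w - 30) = (w - 5)*(w - 3)*(w + 4)*(w^2 - 7*w + 10) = (w - 5)^2*(w - 3)*(w + 4)*(w - 2)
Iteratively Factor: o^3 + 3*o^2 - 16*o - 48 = (o + 3)*(o^2 - 16) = (o - 4)*(o + 3)*(o + 4)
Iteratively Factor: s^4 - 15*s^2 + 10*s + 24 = (s - 2)*(s^3 + 2*s^2 - 11*s - 12) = (s - 2)*(s + 1)*(s^2 + s - 12) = (s - 3)*(s - 2)*(s + 1)*(s + 4)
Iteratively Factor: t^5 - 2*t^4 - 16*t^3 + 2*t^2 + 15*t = (t - 1)*(t^4 - t^3 - 17*t^2 - 15*t) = (t - 1)*(t + 3)*(t^3 - 4*t^2 - 5*t) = t*(t - 1)*(t + 3)*(t^2 - 4*t - 5) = t*(t - 1)*(t + 1)*(t + 3)*(t - 5)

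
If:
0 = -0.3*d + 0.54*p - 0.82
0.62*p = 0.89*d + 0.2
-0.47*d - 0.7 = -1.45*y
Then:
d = 1.36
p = 2.27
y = 0.92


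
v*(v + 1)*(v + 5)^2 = v^4 + 11*v^3 + 35*v^2 + 25*v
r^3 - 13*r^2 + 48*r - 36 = (r - 6)^2*(r - 1)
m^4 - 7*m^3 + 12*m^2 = m^2*(m - 4)*(m - 3)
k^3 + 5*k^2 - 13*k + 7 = (k - 1)^2*(k + 7)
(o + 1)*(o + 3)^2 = o^3 + 7*o^2 + 15*o + 9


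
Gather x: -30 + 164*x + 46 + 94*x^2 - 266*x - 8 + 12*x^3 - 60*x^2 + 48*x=12*x^3 + 34*x^2 - 54*x + 8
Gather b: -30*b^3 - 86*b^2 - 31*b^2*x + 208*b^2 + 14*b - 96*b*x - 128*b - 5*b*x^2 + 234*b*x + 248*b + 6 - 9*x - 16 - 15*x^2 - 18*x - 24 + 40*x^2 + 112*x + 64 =-30*b^3 + b^2*(122 - 31*x) + b*(-5*x^2 + 138*x + 134) + 25*x^2 + 85*x + 30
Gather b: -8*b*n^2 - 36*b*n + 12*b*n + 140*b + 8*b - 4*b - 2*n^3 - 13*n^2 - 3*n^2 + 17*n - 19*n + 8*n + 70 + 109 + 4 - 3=b*(-8*n^2 - 24*n + 144) - 2*n^3 - 16*n^2 + 6*n + 180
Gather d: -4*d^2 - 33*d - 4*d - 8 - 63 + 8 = -4*d^2 - 37*d - 63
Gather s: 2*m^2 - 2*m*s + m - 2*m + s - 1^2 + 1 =2*m^2 - m + s*(1 - 2*m)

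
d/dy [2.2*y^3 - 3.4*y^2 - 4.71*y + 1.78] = 6.6*y^2 - 6.8*y - 4.71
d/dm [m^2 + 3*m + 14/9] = 2*m + 3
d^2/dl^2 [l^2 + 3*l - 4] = 2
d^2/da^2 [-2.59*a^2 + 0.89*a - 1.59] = -5.18000000000000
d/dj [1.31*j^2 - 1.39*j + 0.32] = 2.62*j - 1.39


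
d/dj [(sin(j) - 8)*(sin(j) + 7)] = sin(2*j) - cos(j)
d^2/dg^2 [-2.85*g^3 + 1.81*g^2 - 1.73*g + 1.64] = 3.62 - 17.1*g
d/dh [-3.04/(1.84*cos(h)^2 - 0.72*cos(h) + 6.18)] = (2.1888 - 11.1872*cos(h))*sin(h)/(1.84*cos(h)^2 - 0.72*cos(h) + 6.18)^2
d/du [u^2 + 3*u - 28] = 2*u + 3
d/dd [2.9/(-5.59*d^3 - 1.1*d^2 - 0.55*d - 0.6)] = (48.633*d^2 + 6.38*d + 1.595)/(5.59*d^3 + 1.1*d^2 + 0.55*d + 0.6)^2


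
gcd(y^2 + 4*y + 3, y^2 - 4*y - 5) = y + 1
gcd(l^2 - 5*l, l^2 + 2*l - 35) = l - 5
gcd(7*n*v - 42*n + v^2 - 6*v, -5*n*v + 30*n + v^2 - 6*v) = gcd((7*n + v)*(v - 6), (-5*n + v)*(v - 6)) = v - 6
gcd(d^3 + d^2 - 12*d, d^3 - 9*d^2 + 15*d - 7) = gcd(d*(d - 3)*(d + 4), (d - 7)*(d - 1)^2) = 1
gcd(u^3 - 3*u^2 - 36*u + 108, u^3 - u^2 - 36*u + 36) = u^2 - 36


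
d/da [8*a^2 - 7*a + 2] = 16*a - 7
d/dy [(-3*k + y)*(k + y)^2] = (-5*k + 3*y)*(k + y)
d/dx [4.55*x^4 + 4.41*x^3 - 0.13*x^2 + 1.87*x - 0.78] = 18.2*x^3 + 13.23*x^2 - 0.26*x + 1.87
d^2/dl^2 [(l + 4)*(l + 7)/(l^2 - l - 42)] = 4*(6*l^3 + 105*l^2 + 651*l + 1253)/(l^6 - 3*l^5 - 123*l^4 + 251*l^3 + 5166*l^2 - 5292*l - 74088)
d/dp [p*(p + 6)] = 2*p + 6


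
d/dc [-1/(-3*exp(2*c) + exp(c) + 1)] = (1 - 6*exp(c))*exp(c)/(-3*exp(2*c) + exp(c) + 1)^2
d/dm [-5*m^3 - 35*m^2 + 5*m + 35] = -15*m^2 - 70*m + 5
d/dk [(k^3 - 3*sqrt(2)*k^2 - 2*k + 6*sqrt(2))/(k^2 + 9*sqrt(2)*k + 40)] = (k^4 + 18*sqrt(2)*k^3 + 68*k^2 - 252*sqrt(2)*k - 188)/(k^4 + 18*sqrt(2)*k^3 + 242*k^2 + 720*sqrt(2)*k + 1600)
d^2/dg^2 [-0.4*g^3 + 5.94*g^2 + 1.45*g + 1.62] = 11.88 - 2.4*g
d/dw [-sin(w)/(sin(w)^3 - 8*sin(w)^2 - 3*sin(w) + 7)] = (2*sin(w)^3 - 8*sin(w)^2 - 7)*cos(w)/(sin(w)^3 - 8*sin(w)^2 - 3*sin(w) + 7)^2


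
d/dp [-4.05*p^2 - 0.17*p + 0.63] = -8.1*p - 0.17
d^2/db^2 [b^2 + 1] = 2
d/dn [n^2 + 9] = 2*n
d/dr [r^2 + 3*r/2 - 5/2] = 2*r + 3/2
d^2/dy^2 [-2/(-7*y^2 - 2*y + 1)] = 4*(-49*y^2 - 14*y + 4*(7*y + 1)^2 + 7)/(7*y^2 + 2*y - 1)^3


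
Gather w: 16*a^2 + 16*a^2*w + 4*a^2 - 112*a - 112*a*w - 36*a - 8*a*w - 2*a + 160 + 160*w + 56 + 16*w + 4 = 20*a^2 - 150*a + w*(16*a^2 - 120*a + 176) + 220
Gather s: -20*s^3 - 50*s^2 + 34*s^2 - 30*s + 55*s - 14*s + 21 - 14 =-20*s^3 - 16*s^2 + 11*s + 7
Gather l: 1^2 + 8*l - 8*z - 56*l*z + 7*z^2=l*(8 - 56*z) + 7*z^2 - 8*z + 1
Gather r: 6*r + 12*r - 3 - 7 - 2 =18*r - 12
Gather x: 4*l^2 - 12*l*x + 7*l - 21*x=4*l^2 + 7*l + x*(-12*l - 21)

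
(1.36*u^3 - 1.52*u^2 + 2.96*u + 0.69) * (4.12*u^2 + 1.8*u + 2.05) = 5.6032*u^5 - 3.8144*u^4 + 12.2472*u^3 + 5.0548*u^2 + 7.31*u + 1.4145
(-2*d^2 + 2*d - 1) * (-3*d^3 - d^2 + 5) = 6*d^5 - 4*d^4 + d^3 - 9*d^2 + 10*d - 5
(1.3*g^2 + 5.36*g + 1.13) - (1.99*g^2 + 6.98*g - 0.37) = -0.69*g^2 - 1.62*g + 1.5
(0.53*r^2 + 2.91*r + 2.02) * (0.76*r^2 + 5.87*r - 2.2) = 0.4028*r^4 + 5.3227*r^3 + 17.4509*r^2 + 5.4554*r - 4.444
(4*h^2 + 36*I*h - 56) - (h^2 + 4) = 3*h^2 + 36*I*h - 60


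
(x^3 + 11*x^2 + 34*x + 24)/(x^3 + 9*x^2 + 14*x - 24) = (x + 1)/(x - 1)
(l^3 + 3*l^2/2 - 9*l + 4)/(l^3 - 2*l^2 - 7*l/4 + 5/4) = 2*(l^2 + 2*l - 8)/(2*l^2 - 3*l - 5)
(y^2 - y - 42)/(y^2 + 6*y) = (y - 7)/y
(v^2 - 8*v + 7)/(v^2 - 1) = (v - 7)/(v + 1)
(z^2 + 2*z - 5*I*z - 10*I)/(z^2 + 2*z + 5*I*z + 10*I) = (z - 5*I)/(z + 5*I)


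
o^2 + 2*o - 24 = (o - 4)*(o + 6)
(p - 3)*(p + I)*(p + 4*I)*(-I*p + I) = -I*p^4 + 5*p^3 + 4*I*p^3 - 20*p^2 + I*p^2 + 15*p - 16*I*p + 12*I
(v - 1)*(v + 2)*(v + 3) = v^3 + 4*v^2 + v - 6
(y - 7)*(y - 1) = y^2 - 8*y + 7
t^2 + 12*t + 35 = (t + 5)*(t + 7)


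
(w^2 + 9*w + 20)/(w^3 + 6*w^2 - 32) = (w + 5)/(w^2 + 2*w - 8)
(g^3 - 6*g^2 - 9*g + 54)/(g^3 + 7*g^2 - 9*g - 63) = (g - 6)/(g + 7)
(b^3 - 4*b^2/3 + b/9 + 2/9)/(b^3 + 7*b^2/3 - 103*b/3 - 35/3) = (3*b^2 - 5*b + 2)/(3*(b^2 + 2*b - 35))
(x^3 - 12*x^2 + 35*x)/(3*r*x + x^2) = (x^2 - 12*x + 35)/(3*r + x)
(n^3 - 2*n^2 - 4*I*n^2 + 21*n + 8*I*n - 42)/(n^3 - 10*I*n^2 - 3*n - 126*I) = (n - 2)/(n - 6*I)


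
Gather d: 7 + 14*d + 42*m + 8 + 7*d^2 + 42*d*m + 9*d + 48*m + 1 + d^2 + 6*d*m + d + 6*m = 8*d^2 + d*(48*m + 24) + 96*m + 16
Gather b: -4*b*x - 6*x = -4*b*x - 6*x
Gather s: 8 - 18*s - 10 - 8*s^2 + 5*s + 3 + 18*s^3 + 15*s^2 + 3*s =18*s^3 + 7*s^2 - 10*s + 1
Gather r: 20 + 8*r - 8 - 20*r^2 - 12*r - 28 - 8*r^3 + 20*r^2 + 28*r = -8*r^3 + 24*r - 16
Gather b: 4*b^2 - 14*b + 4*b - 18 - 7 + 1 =4*b^2 - 10*b - 24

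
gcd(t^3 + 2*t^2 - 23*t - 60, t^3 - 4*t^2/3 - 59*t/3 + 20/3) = t^2 - t - 20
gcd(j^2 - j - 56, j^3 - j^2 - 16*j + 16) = 1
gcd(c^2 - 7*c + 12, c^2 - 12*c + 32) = c - 4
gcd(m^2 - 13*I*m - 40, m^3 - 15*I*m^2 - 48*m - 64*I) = m - 8*I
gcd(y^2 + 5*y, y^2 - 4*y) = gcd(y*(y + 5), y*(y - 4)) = y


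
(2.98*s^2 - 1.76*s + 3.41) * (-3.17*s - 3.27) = -9.4466*s^3 - 4.1654*s^2 - 5.0545*s - 11.1507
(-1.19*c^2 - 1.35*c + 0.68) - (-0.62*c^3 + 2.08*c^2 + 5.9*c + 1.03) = 0.62*c^3 - 3.27*c^2 - 7.25*c - 0.35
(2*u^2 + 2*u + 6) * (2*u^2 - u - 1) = 4*u^4 + 2*u^3 + 8*u^2 - 8*u - 6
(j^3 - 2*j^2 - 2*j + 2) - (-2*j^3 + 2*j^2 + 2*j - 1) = 3*j^3 - 4*j^2 - 4*j + 3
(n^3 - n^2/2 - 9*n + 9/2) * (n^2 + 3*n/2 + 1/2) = n^5 + n^4 - 37*n^3/4 - 37*n^2/4 + 9*n/4 + 9/4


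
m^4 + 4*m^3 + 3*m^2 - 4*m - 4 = (m - 1)*(m + 1)*(m + 2)^2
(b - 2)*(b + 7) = b^2 + 5*b - 14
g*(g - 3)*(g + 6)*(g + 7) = g^4 + 10*g^3 + 3*g^2 - 126*g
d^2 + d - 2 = (d - 1)*(d + 2)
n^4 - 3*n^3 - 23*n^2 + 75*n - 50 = (n - 5)*(n - 2)*(n - 1)*(n + 5)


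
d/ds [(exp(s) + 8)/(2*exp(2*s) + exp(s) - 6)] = (-(exp(s) + 8)*(4*exp(s) + 1) + 2*exp(2*s) + exp(s) - 6)*exp(s)/(2*exp(2*s) + exp(s) - 6)^2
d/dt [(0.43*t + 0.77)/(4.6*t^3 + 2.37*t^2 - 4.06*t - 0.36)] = (-3.956*t^3 - 11.6451*t^2 - 3.6498*t + 2.9714)/(21.16*t^6 + 21.804*t^5 - 31.7351*t^4 - 22.5564*t^3 + 14.7772*t^2 + 2.9232*t + 0.1296)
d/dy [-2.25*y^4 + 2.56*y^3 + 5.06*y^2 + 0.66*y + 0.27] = -9.0*y^3 + 7.68*y^2 + 10.12*y + 0.66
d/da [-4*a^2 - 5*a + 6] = -8*a - 5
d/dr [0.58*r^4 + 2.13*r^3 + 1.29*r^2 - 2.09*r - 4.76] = 2.32*r^3 + 6.39*r^2 + 2.58*r - 2.09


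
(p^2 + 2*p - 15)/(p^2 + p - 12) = (p + 5)/(p + 4)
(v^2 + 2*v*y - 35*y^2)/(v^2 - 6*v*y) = (v^2 + 2*v*y - 35*y^2)/(v*(v - 6*y))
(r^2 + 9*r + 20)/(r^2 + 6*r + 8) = (r + 5)/(r + 2)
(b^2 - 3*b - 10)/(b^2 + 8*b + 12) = (b - 5)/(b + 6)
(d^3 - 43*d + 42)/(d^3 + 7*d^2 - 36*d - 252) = (d - 1)/(d + 6)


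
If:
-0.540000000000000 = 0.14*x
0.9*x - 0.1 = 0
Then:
No Solution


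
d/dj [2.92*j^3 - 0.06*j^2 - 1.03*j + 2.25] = 8.76*j^2 - 0.12*j - 1.03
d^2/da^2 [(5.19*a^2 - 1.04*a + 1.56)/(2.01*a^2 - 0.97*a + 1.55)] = (11.834478*a^3 - 59.201334*a^2 + 1.191528*a + 15.025918)/(8.120601*a^6 - 11.756691*a^5 + 24.460092*a^4 - 19.044883*a^3 + 18.86226*a^2 - 6.991275*a + 3.723875)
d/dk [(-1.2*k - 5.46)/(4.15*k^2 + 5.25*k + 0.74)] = (4.98*k^2 + 45.318*k + 27.777)/(17.2225*k^4 + 43.575*k^3 + 33.7045*k^2 + 7.77*k + 0.5476)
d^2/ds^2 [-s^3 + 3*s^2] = 6 - 6*s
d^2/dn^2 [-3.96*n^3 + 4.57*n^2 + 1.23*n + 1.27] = 9.14 - 23.76*n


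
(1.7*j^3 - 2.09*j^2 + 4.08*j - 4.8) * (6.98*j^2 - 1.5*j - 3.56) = 11.866*j^5 - 17.1382*j^4 + 25.5614*j^3 - 32.1836*j^2 - 7.3248*j + 17.088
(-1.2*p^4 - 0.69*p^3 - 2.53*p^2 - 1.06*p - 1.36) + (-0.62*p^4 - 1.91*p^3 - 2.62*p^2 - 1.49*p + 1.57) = -1.82*p^4 - 2.6*p^3 - 5.15*p^2 - 2.55*p + 0.21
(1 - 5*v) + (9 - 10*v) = 10 - 15*v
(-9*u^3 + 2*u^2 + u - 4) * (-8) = 72*u^3 - 16*u^2 - 8*u + 32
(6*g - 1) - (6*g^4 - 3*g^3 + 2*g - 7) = -6*g^4 + 3*g^3 + 4*g + 6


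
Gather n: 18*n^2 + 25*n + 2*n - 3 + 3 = 18*n^2 + 27*n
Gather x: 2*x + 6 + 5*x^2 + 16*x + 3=5*x^2 + 18*x + 9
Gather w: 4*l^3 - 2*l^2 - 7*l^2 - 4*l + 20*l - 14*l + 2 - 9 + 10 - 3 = 4*l^3 - 9*l^2 + 2*l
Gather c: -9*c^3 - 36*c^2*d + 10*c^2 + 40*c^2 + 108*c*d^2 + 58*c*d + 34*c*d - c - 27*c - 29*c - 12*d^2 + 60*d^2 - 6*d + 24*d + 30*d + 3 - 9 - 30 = -9*c^3 + c^2*(50 - 36*d) + c*(108*d^2 + 92*d - 57) + 48*d^2 + 48*d - 36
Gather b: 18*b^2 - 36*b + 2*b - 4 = 18*b^2 - 34*b - 4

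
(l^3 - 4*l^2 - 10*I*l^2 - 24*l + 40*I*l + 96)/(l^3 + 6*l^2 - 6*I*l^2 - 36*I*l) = (l^2 - 4*l*(1 + I) + 16*I)/(l*(l + 6))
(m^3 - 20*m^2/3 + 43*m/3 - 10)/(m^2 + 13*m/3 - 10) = (m^2 - 5*m + 6)/(m + 6)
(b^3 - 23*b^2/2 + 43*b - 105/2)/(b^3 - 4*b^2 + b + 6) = (b^2 - 17*b/2 + 35/2)/(b^2 - b - 2)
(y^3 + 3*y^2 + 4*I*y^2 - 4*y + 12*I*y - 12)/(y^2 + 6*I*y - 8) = (y^2 + y*(3 + 2*I) + 6*I)/(y + 4*I)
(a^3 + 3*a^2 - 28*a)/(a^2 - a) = (a^2 + 3*a - 28)/(a - 1)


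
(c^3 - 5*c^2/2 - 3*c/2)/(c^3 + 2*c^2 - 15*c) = (c + 1/2)/(c + 5)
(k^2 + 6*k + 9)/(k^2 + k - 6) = (k + 3)/(k - 2)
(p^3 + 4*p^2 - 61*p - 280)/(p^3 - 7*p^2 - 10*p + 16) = (p^2 + 12*p + 35)/(p^2 + p - 2)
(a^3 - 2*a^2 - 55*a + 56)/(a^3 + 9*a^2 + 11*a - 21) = (a - 8)/(a + 3)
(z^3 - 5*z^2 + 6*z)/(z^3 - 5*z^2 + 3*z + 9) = z*(z - 2)/(z^2 - 2*z - 3)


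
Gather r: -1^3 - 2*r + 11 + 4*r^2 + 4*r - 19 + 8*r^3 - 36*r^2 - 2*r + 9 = 8*r^3 - 32*r^2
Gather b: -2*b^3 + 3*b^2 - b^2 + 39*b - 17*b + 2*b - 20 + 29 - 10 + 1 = -2*b^3 + 2*b^2 + 24*b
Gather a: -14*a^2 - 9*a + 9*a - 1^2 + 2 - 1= -14*a^2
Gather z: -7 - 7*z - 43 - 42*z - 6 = -49*z - 56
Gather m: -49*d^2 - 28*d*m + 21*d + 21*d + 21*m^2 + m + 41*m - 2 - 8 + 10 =-49*d^2 + 42*d + 21*m^2 + m*(42 - 28*d)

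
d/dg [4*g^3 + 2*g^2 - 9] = 4*g*(3*g + 1)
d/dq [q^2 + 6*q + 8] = 2*q + 6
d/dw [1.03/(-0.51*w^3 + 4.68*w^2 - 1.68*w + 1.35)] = (1.5759*w^2 - 9.6408*w + 1.7304)/(0.51*w^3 - 4.68*w^2 + 1.68*w - 1.35)^2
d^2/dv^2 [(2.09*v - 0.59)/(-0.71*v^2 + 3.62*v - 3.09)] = (-(1.42*v - 3.62)*(2.09*v - 0.59)*(2.84*v - 7.24) + (8.9034*v - 15.9694)*(0.71*v^2 - 3.62*v + 3.09))/(0.71*v^2 - 3.62*v + 3.09)^3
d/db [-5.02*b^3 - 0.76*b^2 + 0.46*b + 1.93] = -15.06*b^2 - 1.52*b + 0.46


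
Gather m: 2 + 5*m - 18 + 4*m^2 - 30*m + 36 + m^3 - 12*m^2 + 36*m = m^3 - 8*m^2 + 11*m + 20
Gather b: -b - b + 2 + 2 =4 - 2*b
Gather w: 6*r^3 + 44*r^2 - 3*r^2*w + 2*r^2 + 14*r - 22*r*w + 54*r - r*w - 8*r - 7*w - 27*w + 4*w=6*r^3 + 46*r^2 + 60*r + w*(-3*r^2 - 23*r - 30)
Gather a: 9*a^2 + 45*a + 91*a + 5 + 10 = 9*a^2 + 136*a + 15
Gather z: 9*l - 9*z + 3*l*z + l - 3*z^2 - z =10*l - 3*z^2 + z*(3*l - 10)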